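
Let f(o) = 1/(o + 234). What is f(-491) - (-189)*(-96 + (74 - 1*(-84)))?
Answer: 3011525/257 ≈ 11718.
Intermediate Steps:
f(o) = 1/(234 + o)
f(-491) - (-189)*(-96 + (74 - 1*(-84))) = 1/(234 - 491) - (-189)*(-96 + (74 - 1*(-84))) = 1/(-257) - (-189)*(-96 + (74 + 84)) = -1/257 - (-189)*(-96 + 158) = -1/257 - (-189)*62 = -1/257 - 1*(-11718) = -1/257 + 11718 = 3011525/257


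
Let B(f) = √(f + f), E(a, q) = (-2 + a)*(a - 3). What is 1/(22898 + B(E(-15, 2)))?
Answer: 11449/262158896 - 3*√17/262158896 ≈ 4.3625e-5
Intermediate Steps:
E(a, q) = (-3 + a)*(-2 + a) (E(a, q) = (-2 + a)*(-3 + a) = (-3 + a)*(-2 + a))
B(f) = √2*√f (B(f) = √(2*f) = √2*√f)
1/(22898 + B(E(-15, 2))) = 1/(22898 + √2*√(6 + (-15)² - 5*(-15))) = 1/(22898 + √2*√(6 + 225 + 75)) = 1/(22898 + √2*√306) = 1/(22898 + √2*(3*√34)) = 1/(22898 + 6*√17)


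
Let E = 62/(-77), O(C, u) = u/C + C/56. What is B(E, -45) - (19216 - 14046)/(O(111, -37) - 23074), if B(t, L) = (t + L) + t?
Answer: -2768928235/59692787 ≈ -46.386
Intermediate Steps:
O(C, u) = C/56 + u/C (O(C, u) = u/C + C*(1/56) = u/C + C/56 = C/56 + u/C)
E = -62/77 (E = 62*(-1/77) = -62/77 ≈ -0.80519)
B(t, L) = L + 2*t (B(t, L) = (L + t) + t = L + 2*t)
B(E, -45) - (19216 - 14046)/(O(111, -37) - 23074) = (-45 + 2*(-62/77)) - (19216 - 14046)/(((1/56)*111 - 37/111) - 23074) = (-45 - 124/77) - 5170/((111/56 - 37*1/111) - 23074) = -3589/77 - 5170/((111/56 - ⅓) - 23074) = -3589/77 - 5170/(277/168 - 23074) = -3589/77 - 5170/(-3876155/168) = -3589/77 - 5170*(-168)/3876155 = -3589/77 - 1*(-173712/775231) = -3589/77 + 173712/775231 = -2768928235/59692787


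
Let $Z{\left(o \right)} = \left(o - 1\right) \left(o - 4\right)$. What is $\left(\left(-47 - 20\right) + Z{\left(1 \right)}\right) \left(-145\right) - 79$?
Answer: $9636$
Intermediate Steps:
$Z{\left(o \right)} = \left(-1 + o\right) \left(-4 + o\right)$
$\left(\left(-47 - 20\right) + Z{\left(1 \right)}\right) \left(-145\right) - 79 = \left(\left(-47 - 20\right) + \left(4 + 1^{2} - 5\right)\right) \left(-145\right) - 79 = \left(-67 + \left(4 + 1 - 5\right)\right) \left(-145\right) - 79 = \left(-67 + 0\right) \left(-145\right) - 79 = \left(-67\right) \left(-145\right) - 79 = 9715 - 79 = 9636$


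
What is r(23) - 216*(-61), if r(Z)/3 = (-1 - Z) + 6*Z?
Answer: 13518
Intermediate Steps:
r(Z) = -3 + 15*Z (r(Z) = 3*((-1 - Z) + 6*Z) = 3*(-1 + 5*Z) = -3 + 15*Z)
r(23) - 216*(-61) = (-3 + 15*23) - 216*(-61) = (-3 + 345) + 13176 = 342 + 13176 = 13518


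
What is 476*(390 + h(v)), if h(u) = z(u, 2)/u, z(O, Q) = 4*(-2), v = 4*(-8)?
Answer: 185759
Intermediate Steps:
v = -32
z(O, Q) = -8
h(u) = -8/u
476*(390 + h(v)) = 476*(390 - 8/(-32)) = 476*(390 - 8*(-1/32)) = 476*(390 + ¼) = 476*(1561/4) = 185759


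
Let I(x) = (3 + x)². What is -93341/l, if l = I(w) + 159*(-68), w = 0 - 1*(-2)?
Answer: 93341/10787 ≈ 8.6531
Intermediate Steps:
w = 2 (w = 0 + 2 = 2)
l = -10787 (l = (3 + 2)² + 159*(-68) = 5² - 10812 = 25 - 10812 = -10787)
-93341/l = -93341/(-10787) = -93341*(-1/10787) = 93341/10787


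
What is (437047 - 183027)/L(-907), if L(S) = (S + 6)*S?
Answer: 254020/817207 ≈ 0.31084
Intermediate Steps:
L(S) = S*(6 + S) (L(S) = (6 + S)*S = S*(6 + S))
(437047 - 183027)/L(-907) = (437047 - 183027)/((-907*(6 - 907))) = 254020/((-907*(-901))) = 254020/817207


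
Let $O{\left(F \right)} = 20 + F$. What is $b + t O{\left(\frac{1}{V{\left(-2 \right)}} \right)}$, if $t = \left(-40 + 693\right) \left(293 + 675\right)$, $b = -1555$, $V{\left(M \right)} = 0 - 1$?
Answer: $12008421$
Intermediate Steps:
$V{\left(M \right)} = -1$ ($V{\left(M \right)} = 0 - 1 = -1$)
$t = 632104$ ($t = 653 \cdot 968 = 632104$)
$b + t O{\left(\frac{1}{V{\left(-2 \right)}} \right)} = -1555 + 632104 \left(20 + \frac{1}{-1}\right) = -1555 + 632104 \left(20 - 1\right) = -1555 + 632104 \cdot 19 = -1555 + 12009976 = 12008421$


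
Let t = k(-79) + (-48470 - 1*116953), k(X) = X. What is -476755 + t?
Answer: -642257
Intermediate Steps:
t = -165502 (t = -79 + (-48470 - 1*116953) = -79 + (-48470 - 116953) = -79 - 165423 = -165502)
-476755 + t = -476755 - 165502 = -642257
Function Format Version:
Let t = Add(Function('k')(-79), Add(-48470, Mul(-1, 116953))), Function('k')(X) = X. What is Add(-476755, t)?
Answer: -642257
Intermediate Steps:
t = -165502 (t = Add(-79, Add(-48470, Mul(-1, 116953))) = Add(-79, Add(-48470, -116953)) = Add(-79, -165423) = -165502)
Add(-476755, t) = Add(-476755, -165502) = -642257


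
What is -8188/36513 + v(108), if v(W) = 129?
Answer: 4701989/36513 ≈ 128.78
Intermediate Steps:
-8188/36513 + v(108) = -8188/36513 + 129 = 4701989/36513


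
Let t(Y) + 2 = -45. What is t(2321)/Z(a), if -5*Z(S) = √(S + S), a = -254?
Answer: -235*I*√127/254 ≈ -10.426*I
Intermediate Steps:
t(Y) = -47 (t(Y) = -2 - 45 = -47)
Z(S) = -√2*√S/5 (Z(S) = -√(S + S)/5 = -√2*√S/5)
t(2321)/Z(a) = -47*5*I*√127/254 = -235*I*√127/254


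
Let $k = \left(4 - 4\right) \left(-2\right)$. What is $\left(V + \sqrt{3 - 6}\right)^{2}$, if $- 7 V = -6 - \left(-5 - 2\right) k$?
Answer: $- \frac{111}{49} + \frac{12 i \sqrt{3}}{7} \approx -2.2653 + 2.9692 i$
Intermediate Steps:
$k = 0$ ($k = 0 \left(-2\right) = 0$)
$V = \frac{6}{7}$ ($V = - \frac{-6 - \left(-5 - 2\right) 0}{7} = - \frac{-6 - \left(-7\right) 0}{7} = - \frac{-6 - 0}{7} = - \frac{-6 + 0}{7} = \left(- \frac{1}{7}\right) \left(-6\right) = \frac{6}{7} \approx 0.85714$)
$\left(V + \sqrt{3 - 6}\right)^{2} = \left(\frac{6}{7} + \sqrt{3 - 6}\right)^{2} = \left(\frac{6}{7} + \sqrt{-3}\right)^{2} = \left(\frac{6}{7} + i \sqrt{3}\right)^{2}$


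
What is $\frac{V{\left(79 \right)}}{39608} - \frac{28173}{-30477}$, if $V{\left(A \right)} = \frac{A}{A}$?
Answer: $\frac{371968887}{402377672} \approx 0.92443$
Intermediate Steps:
$V{\left(A \right)} = 1$
$\frac{V{\left(79 \right)}}{39608} - \frac{28173}{-30477} = 1 \cdot \frac{1}{39608} - \frac{28173}{-30477} = 1 \cdot \frac{1}{39608} - - \frac{9391}{10159} = \frac{1}{39608} + \frac{9391}{10159} = \frac{371968887}{402377672}$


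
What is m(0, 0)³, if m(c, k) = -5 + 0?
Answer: -125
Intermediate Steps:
m(c, k) = -5
m(0, 0)³ = (-5)³ = -125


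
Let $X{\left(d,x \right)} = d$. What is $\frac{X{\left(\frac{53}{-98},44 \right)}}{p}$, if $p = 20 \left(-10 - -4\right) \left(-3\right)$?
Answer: $- \frac{53}{35280} \approx -0.0015023$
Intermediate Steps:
$p = 360$ ($p = 20 \left(-10 + 4\right) \left(-3\right) = 20 \left(-6\right) \left(-3\right) = \left(-120\right) \left(-3\right) = 360$)
$\frac{X{\left(\frac{53}{-98},44 \right)}}{p} = \frac{53 \frac{1}{-98}}{360} = 53 \left(- \frac{1}{98}\right) \frac{1}{360} = \left(- \frac{53}{98}\right) \frac{1}{360} = - \frac{53}{35280}$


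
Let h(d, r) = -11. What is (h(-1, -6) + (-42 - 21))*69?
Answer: -5106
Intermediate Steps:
(h(-1, -6) + (-42 - 21))*69 = (-11 + (-42 - 21))*69 = (-11 - 63)*69 = -74*69 = -5106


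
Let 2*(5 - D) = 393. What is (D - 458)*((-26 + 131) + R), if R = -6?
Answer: -128601/2 ≈ -64301.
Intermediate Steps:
D = -383/2 (D = 5 - ½*393 = 5 - 393/2 = -383/2 ≈ -191.50)
(D - 458)*((-26 + 131) + R) = (-383/2 - 458)*((-26 + 131) - 6) = -1299*(105 - 6)/2 = -1299/2*99 = -128601/2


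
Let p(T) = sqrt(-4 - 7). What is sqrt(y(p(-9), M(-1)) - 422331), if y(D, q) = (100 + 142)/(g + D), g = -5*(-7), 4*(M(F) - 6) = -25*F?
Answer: sqrt((-14781343 - 422331*I*sqrt(11))/(35 + I*sqrt(11))) ≈ 0.e-4 - 649.86*I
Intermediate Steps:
M(F) = 6 - 25*F/4 (M(F) = 6 + (-25*F)/4 = 6 - 25*F/4)
g = 35
p(T) = I*sqrt(11) (p(T) = sqrt(-11) = I*sqrt(11))
y(D, q) = 242/(35 + D) (y(D, q) = (100 + 142)/(35 + D) = 242/(35 + D))
sqrt(y(p(-9), M(-1)) - 422331) = sqrt(242/(35 + I*sqrt(11)) - 422331) = sqrt(-422331 + 242/(35 + I*sqrt(11)))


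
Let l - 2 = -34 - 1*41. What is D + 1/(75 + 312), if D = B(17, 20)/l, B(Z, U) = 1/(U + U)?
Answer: 2533/1130040 ≈ 0.0022415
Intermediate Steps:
l = -73 (l = 2 + (-34 - 1*41) = 2 + (-34 - 41) = 2 - 75 = -73)
B(Z, U) = 1/(2*U)
D = -1/2920 (D = ((½)/20)/(-73) = ((½)*(1/20))*(-1/73) = (1/40)*(-1/73) = -1/2920 ≈ -0.00034247)
D + 1/(75 + 312) = -1/2920 + 1/(75 + 312) = -1/2920 + 1/387 = 2533/1130040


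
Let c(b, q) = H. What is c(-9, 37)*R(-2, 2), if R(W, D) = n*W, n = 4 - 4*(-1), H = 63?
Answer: -1008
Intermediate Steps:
n = 8 (n = 4 + 4 = 8)
R(W, D) = 8*W
c(b, q) = 63
c(-9, 37)*R(-2, 2) = 63*(8*(-2)) = 63*(-16) = -1008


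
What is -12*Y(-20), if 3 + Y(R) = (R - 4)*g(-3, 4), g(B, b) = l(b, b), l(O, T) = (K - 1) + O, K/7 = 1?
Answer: 2916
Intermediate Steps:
K = 7 (K = 7*1 = 7)
l(O, T) = 6 + O (l(O, T) = (7 - 1) + O = 6 + O)
g(B, b) = 6 + b
Y(R) = -43 + 10*R (Y(R) = -3 + (R - 4)*(6 + 4) = -3 + (-4 + R)*10 = -3 + (-40 + 10*R) = -43 + 10*R)
-12*Y(-20) = -12*(-43 + 10*(-20)) = -12*(-43 - 200) = -12*(-243) = 2916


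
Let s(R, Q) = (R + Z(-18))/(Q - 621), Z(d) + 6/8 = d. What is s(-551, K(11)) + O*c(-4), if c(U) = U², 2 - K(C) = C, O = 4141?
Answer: 166967399/2520 ≈ 66257.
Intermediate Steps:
K(C) = 2 - C
Z(d) = -¾ + d
s(R, Q) = (-75/4 + R)/(-621 + Q) (s(R, Q) = (R + (-¾ - 18))/(Q - 621) = (R - 75/4)/(-621 + Q) = (-75/4 + R)/(-621 + Q))
s(-551, K(11)) + O*c(-4) = (-75/4 - 551)/(-621 + (2 - 1*11)) + 4141*(-4)² = -2279/4/(-621 + (2 - 11)) + 4141*16 = -2279/4/(-621 - 9) + 66256 = -2279/4/(-630) + 66256 = -1/630*(-2279/4) + 66256 = 2279/2520 + 66256 = 166967399/2520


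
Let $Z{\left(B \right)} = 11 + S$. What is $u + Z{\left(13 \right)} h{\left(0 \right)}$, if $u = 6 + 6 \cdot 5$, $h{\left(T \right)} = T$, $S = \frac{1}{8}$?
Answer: $36$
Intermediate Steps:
$S = \frac{1}{8} \approx 0.125$
$Z{\left(B \right)} = \frac{89}{8}$ ($Z{\left(B \right)} = 11 + \frac{1}{8} = \frac{89}{8}$)
$u = 36$ ($u = 6 + 30 = 36$)
$u + Z{\left(13 \right)} h{\left(0 \right)} = 36 + \frac{89}{8} \cdot 0 = 36 + 0 = 36$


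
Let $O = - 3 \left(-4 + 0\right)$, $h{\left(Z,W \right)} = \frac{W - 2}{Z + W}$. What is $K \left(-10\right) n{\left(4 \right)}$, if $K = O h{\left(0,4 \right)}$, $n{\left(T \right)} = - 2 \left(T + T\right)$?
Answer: $960$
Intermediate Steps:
$h{\left(Z,W \right)} = \frac{-2 + W}{W + Z}$
$O = 12$ ($O = \left(-3\right) \left(-4\right) = 12$)
$n{\left(T \right)} = - 4 T$ ($n{\left(T \right)} = - 2 \cdot 2 T = - 4 T$)
$K = 6$ ($K = 12 \frac{-2 + 4}{4 + 0} = 12 \cdot \frac{1}{4} \cdot 2 = 12 \cdot \frac{1}{2} = 6$)
$K \left(-10\right) n{\left(4 \right)} = 6 \left(-10\right) \left(\left(-4\right) 4\right) = \left(-60\right) \left(-16\right) = 960$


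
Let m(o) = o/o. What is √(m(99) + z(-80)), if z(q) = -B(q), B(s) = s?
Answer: 9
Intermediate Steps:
m(o) = 1
z(q) = -q
√(m(99) + z(-80)) = √(1 - 1*(-80)) = √(1 + 80) = √81 = 9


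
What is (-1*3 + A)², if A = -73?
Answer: 5776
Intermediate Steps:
(-1*3 + A)² = (-1*3 - 73)² = (-3 - 73)² = (-76)² = 5776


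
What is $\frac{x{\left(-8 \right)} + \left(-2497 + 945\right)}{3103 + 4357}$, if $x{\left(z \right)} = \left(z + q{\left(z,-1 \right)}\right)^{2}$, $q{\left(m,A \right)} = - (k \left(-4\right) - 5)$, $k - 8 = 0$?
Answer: $- \frac{711}{7460} \approx -0.095308$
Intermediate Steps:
$k = 8$ ($k = 8 + 0 = 8$)
$q{\left(m,A \right)} = 37$ ($q{\left(m,A \right)} = - (8 \left(-4\right) - 5) = - (-32 - 5) = \left(-1\right) \left(-37\right) = 37$)
$x{\left(z \right)} = \left(37 + z\right)^{2}$ ($x{\left(z \right)} = \left(z + 37\right)^{2} = \left(37 + z\right)^{2}$)
$\frac{x{\left(-8 \right)} + \left(-2497 + 945\right)}{3103 + 4357} = \frac{\left(37 - 8\right)^{2} + \left(-2497 + 945\right)}{3103 + 4357} = \frac{29^{2} - 1552}{7460} = \left(841 - 1552\right) \frac{1}{7460} = \left(-711\right) \frac{1}{7460} = - \frac{711}{7460}$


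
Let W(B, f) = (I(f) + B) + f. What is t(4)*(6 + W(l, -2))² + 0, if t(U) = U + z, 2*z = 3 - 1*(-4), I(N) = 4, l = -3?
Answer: 375/2 ≈ 187.50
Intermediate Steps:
W(B, f) = 4 + B + f (W(B, f) = (4 + B) + f = 4 + B + f)
z = 7/2 (z = (3 - 1*(-4))/2 = (3 + 4)/2 = (½)*7 = 7/2 ≈ 3.5000)
t(U) = 7/2 + U (t(U) = U + 7/2 = 7/2 + U)
t(4)*(6 + W(l, -2))² + 0 = (7/2 + 4)*(6 + (4 - 3 - 2))² + 0 = 15*(6 - 1)²/2 + 0 = (15/2)*5² + 0 = (15/2)*25 + 0 = 375/2 + 0 = 375/2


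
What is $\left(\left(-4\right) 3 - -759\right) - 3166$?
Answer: $-2419$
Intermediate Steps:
$\left(\left(-4\right) 3 - -759\right) - 3166 = \left(-12 + 759\right) - 3166 = 747 - 3166 = -2419$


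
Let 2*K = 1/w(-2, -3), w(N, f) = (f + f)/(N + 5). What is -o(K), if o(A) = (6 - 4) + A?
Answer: -7/4 ≈ -1.7500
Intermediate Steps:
w(N, f) = 2*f/(5 + N) (w(N, f) = (2*f)/(5 + N) = 2*f/(5 + N))
K = -¼ (K = 1/(2*((2*(-3)/(5 - 2)))) = 1/(2*((2*(-3)/3))) = 1/(2*((2*(-3)*(⅓)))) = (½)/(-2) = (½)*(-½) = -¼ ≈ -0.25000)
o(A) = 2 + A
-o(K) = -(2 - ¼) = -1*7/4 = -7/4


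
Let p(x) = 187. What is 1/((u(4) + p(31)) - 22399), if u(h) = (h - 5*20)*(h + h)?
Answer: -1/22980 ≈ -4.3516e-5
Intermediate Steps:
u(h) = 2*h*(-100 + h) (u(h) = (h - 100)*(2*h) = (-100 + h)*(2*h) = 2*h*(-100 + h))
1/((u(4) + p(31)) - 22399) = 1/((2*4*(-100 + 4) + 187) - 22399) = 1/((2*4*(-96) + 187) - 22399) = 1/((-768 + 187) - 22399) = 1/(-581 - 22399) = 1/(-22980) = -1/22980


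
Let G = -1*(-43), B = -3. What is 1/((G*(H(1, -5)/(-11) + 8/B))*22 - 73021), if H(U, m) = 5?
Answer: -3/227921 ≈ -1.3162e-5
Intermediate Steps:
G = 43
1/((G*(H(1, -5)/(-11) + 8/B))*22 - 73021) = 1/((43*(5/(-11) + 8/(-3)))*22 - 73021) = 1/((43*(5*(-1/11) + 8*(-⅓)))*22 - 73021) = 1/((43*(-5/11 - 8/3))*22 - 73021) = 1/((43*(-103/33))*22 - 73021) = 1/(-4429/33*22 - 73021) = 1/(-8858/3 - 73021) = 1/(-227921/3) = -3/227921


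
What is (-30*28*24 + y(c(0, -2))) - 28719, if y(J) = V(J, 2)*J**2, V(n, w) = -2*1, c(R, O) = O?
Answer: -48887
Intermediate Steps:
V(n, w) = -2
y(J) = -2*J**2
(-30*28*24 + y(c(0, -2))) - 28719 = (-30*28*24 - 2*(-2)**2) - 28719 = (-840*24 - 2*4) - 28719 = (-20160 - 8) - 28719 = -20168 - 28719 = -48887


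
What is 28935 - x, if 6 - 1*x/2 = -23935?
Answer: -18947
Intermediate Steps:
x = 47882 (x = 12 - 2*(-23935) = 12 + 47870 = 47882)
28935 - x = 28935 - 1*47882 = 28935 - 47882 = -18947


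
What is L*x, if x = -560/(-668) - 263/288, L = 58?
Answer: -104429/24048 ≈ -4.3425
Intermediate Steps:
x = -3601/48096 (x = -560*(-1/668) - 263*1/288 = 140/167 - 263/288 = -3601/48096 ≈ -0.074871)
L*x = 58*(-3601/48096) = -104429/24048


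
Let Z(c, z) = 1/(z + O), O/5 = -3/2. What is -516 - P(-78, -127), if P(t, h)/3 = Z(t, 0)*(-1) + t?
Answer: -1412/5 ≈ -282.40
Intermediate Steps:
O = -15/2 (O = 5*(-3/2) = -15/2 ≈ -7.5000)
Z(c, z) = 1/(-15/2 + z) (Z(c, z) = 1/(z - 15/2) = 1/(-15/2 + z))
P(t, h) = ⅖ + 3*t (P(t, h) = 3*((2/(-15 + 2*0))*(-1) + t) = 3*((2/(-15 + 0))*(-1) + t) = 3*((2/(-15))*(-1) + t) = 3*((2*(-1/15))*(-1) + t) = 3*(-2/15*(-1) + t) = 3*(2/15 + t) = ⅖ + 3*t)
-516 - P(-78, -127) = -516 - (⅖ + 3*(-78)) = -516 - (⅖ - 234) = -516 - 1*(-1168/5) = -516 + 1168/5 = -1412/5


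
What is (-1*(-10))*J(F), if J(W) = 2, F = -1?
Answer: 20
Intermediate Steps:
(-1*(-10))*J(F) = -1*(-10)*2 = 10*2 = 20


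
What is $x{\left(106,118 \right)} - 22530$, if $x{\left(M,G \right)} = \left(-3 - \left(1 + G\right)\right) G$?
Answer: $-36926$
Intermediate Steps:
$x{\left(M,G \right)} = G \left(-4 - G\right)$ ($x{\left(M,G \right)} = \left(-4 - G\right) G = G \left(-4 - G\right)$)
$x{\left(106,118 \right)} - 22530 = \left(-1\right) 118 \left(4 + 118\right) - 22530 = \left(-1\right) 118 \cdot 122 - 22530 = -14396 - 22530 = -36926$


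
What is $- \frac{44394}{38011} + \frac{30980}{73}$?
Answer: $\frac{1174340018}{2774803} \approx 423.22$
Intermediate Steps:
$- \frac{44394}{38011} + \frac{30980}{73} = \frac{1174340018}{2774803}$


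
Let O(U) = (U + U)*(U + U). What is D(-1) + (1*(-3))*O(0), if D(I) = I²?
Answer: 1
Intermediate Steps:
O(U) = 4*U² (O(U) = (2*U)*(2*U) = 4*U²)
D(-1) + (1*(-3))*O(0) = (-1)² + (1*(-3))*(4*0²) = 1 - 12*0 = 1 - 3*0 = 1 + 0 = 1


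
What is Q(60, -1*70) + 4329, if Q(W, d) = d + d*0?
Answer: 4259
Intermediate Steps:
Q(W, d) = d (Q(W, d) = d + 0 = d)
Q(60, -1*70) + 4329 = -1*70 + 4329 = -70 + 4329 = 4259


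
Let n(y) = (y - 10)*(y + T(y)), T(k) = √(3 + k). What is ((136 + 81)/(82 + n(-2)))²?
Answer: 47089/8836 ≈ 5.3292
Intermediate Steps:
n(y) = (-10 + y)*(y + √(3 + y)) (n(y) = (y - 10)*(y + √(3 + y)) = (-10 + y)*(y + √(3 + y)))
((136 + 81)/(82 + n(-2)))² = ((136 + 81)/(82 + ((-2)² - 10*(-2) - 10*√(3 - 2) - 2*√(3 - 2))))² = (217/(82 + (4 + 20 - 10*√1 - 2*√1)))² = (217/(82 + (4 + 20 - 10*1 - 2*1)))² = (217/(82 + (4 + 20 - 10 - 2)))² = (217/(82 + 12))² = (217/94)² = 47089/8836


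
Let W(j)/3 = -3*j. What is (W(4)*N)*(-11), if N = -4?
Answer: -1584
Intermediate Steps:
W(j) = -9*j (W(j) = 3*(-3*j) = -9*j)
(W(4)*N)*(-11) = (-9*4*(-4))*(-11) = -36*(-4)*(-11) = 144*(-11) = -1584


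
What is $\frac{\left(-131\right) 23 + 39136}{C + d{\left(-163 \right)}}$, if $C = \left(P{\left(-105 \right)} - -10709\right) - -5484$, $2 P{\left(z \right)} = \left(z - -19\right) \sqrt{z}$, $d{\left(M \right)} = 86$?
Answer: $\frac{588046317}{265199986} + \frac{1553289 i \sqrt{105}}{265199986} \approx 2.2174 + 0.060017 i$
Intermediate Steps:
$P{\left(z \right)} = \frac{\sqrt{z} \left(19 + z\right)}{2}$ ($P{\left(z \right)} = \frac{\left(z - -19\right) \sqrt{z}}{2} = \frac{\left(z + 19\right) \sqrt{z}}{2} = \frac{\left(19 + z\right) \sqrt{z}}{2} = \frac{\sqrt{z} \left(19 + z\right)}{2}$)
$C = 16193 - 43 i \sqrt{105}$ ($C = \left(\frac{\sqrt{-105} \left(19 - 105\right)}{2} - -10709\right) - -5484 = \left(\frac{1}{2} i \sqrt{105} \left(-86\right) + 10709\right) + 5484 = \left(- 43 i \sqrt{105} + 10709\right) + 5484 = \left(10709 - 43 i \sqrt{105}\right) + 5484 = 16193 - 43 i \sqrt{105} \approx 16193.0 - 440.62 i$)
$\frac{\left(-131\right) 23 + 39136}{C + d{\left(-163 \right)}} = \frac{\left(-131\right) 23 + 39136}{\left(16193 - 43 i \sqrt{105}\right) + 86} = \frac{-3013 + 39136}{16279 - 43 i \sqrt{105}} = \frac{36123}{16279 - 43 i \sqrt{105}}$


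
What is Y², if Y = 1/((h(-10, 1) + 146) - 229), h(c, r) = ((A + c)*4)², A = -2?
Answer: 1/4932841 ≈ 2.0272e-7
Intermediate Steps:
h(c, r) = (-8 + 4*c)² (h(c, r) = ((-2 + c)*4)² = (-8 + 4*c)²)
Y = 1/2221 (Y = 1/((16*(-2 - 10)² + 146) - 229) = 1/((16*(-12)² + 146) - 229) = 1/((16*144 + 146) - 229) = 1/((2304 + 146) - 229) = 1/(2450 - 229) = 1/2221 ≈ 0.00045025)
Y² = (1/2221)² = 1/4932841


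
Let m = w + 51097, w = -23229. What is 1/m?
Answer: 1/27868 ≈ 3.5883e-5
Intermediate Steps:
m = 27868 (m = -23229 + 51097 = 27868)
1/m = 1/27868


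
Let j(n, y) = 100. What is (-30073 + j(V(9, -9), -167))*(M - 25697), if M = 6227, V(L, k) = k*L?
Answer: 583574310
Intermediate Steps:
V(L, k) = L*k
(-30073 + j(V(9, -9), -167))*(M - 25697) = (-30073 + 100)*(6227 - 25697) = -29973*(-19470) = 583574310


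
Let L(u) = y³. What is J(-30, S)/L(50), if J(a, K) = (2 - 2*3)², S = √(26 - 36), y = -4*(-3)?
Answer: 1/108 ≈ 0.0092593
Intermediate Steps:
y = 12
L(u) = 1728 (L(u) = 12³ = 1728)
S = I*√10 (S = √(-10) = I*√10 ≈ 3.1623*I)
J(a, K) = 16 (J(a, K) = (2 - 6)² = (-4)² = 16)
J(-30, S)/L(50) = 16/1728 = 16*(1/1728) = 1/108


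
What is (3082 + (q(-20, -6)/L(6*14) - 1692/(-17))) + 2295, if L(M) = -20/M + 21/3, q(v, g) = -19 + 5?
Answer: 6607672/1207 ≈ 5474.5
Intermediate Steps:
q(v, g) = -14
L(M) = 7 - 20/M (L(M) = -20/M + 21*(⅓) = -20/M + 7 = 7 - 20/M)
(3082 + (q(-20, -6)/L(6*14) - 1692/(-17))) + 2295 = (3082 + (-14/(7 - 20/(6*14)) - 1692/(-17))) + 2295 = (3082 + (-14/(7 - 20/84) - 1692*(-1/17))) + 2295 = (3082 + (-14/(7 - 20*1/84) + 1692/17)) + 2295 = (3082 + (-14/(7 - 5/21) + 1692/17)) + 2295 = (3082 + (-14/142/21 + 1692/17)) + 2295 = (3082 + (-14*21/142 + 1692/17)) + 2295 = (3082 + (-147/71 + 1692/17)) + 2295 = (3082 + 117633/1207) + 2295 = 3837607/1207 + 2295 = 6607672/1207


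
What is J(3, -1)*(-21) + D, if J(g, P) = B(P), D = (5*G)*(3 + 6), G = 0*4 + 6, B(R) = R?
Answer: 291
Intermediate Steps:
G = 6 (G = 0 + 6 = 6)
D = 270 (D = (5*6)*(3 + 6) = 30*9 = 270)
J(g, P) = P
J(3, -1)*(-21) + D = -1*(-21) + 270 = 21 + 270 = 291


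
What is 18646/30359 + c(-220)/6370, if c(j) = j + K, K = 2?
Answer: 8011197/13813345 ≈ 0.57996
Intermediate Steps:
c(j) = 2 + j (c(j) = j + 2 = 2 + j)
18646/30359 + c(-220)/6370 = 18646/30359 + (2 - 220)/6370 = 18646*(1/30359) - 218*1/6370 = 18646/30359 - 109/3185 = 8011197/13813345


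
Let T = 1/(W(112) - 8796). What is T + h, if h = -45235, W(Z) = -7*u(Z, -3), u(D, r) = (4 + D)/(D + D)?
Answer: -3184408303/70397 ≈ -45235.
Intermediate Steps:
u(D, r) = (4 + D)/(2*D) (u(D, r) = (4 + D)/((2*D)) = (4 + D)*(1/(2*D)) = (4 + D)/(2*D))
W(Z) = -7*(4 + Z)/(2*Z)
T = -8/70397 (T = 1/((-7/2 - 14/112) - 8796) = 1/((-7/2 - 14*1/112) - 8796) = 1/((-7/2 - ⅛) - 8796) = 1/(-29/8 - 8796) = 1/(-70397/8) = -8/70397 ≈ -0.00011364)
T + h = -8/70397 - 45235 = -3184408303/70397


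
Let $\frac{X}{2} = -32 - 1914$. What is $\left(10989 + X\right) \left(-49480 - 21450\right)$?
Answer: $-503390210$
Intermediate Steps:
$X = -3892$ ($X = 2 \left(-32 - 1914\right) = 2 \left(-1946\right) = -3892$)
$\left(10989 + X\right) \left(-49480 - 21450\right) = \left(10989 - 3892\right) \left(-49480 - 21450\right) = 7097 \left(-70930\right) = -503390210$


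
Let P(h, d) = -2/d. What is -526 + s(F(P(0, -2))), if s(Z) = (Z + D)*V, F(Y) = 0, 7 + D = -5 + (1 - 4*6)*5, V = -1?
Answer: -399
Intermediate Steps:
D = -127 (D = -7 + (-5 + (1 - 4*6)*5) = -7 + (-5 + (1 - 24)*5) = -7 + (-5 - 23*5) = -7 + (-5 - 115) = -7 - 120 = -127)
s(Z) = 127 - Z (s(Z) = (Z - 127)*(-1) = (-127 + Z)*(-1) = 127 - Z)
-526 + s(F(P(0, -2))) = -526 + (127 - 1*0) = -526 + (127 + 0) = -526 + 127 = -399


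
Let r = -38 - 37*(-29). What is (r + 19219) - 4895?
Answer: 15359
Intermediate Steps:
r = 1035 (r = -38 + 1073 = 1035)
(r + 19219) - 4895 = (1035 + 19219) - 4895 = 20254 - 4895 = 15359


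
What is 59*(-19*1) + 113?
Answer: -1008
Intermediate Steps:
59*(-19*1) + 113 = 59*(-19) + 113 = -1121 + 113 = -1008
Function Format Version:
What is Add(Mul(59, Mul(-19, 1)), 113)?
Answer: -1008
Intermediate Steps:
Add(Mul(59, Mul(-19, 1)), 113) = Add(Mul(59, -19), 113) = Add(-1121, 113) = -1008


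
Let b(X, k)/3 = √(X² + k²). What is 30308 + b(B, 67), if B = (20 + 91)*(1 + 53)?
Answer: 30308 + 15*√1437301 ≈ 48291.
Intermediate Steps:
B = 5994 (B = 111*54 = 5994)
b(X, k) = 3*√(X² + k²)
30308 + b(B, 67) = 30308 + 3*√(5994² + 67²) = 30308 + 3*√(35928036 + 4489) = 30308 + 3*√35932525 = 30308 + 3*(5*√1437301) = 30308 + 15*√1437301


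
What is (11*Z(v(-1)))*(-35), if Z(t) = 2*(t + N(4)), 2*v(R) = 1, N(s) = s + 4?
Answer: -6545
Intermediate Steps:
N(s) = 4 + s
v(R) = ½ (v(R) = (½)*1 = ½)
Z(t) = 16 + 2*t (Z(t) = 2*(t + (4 + 4)) = 2*(t + 8) = 2*(8 + t) = 16 + 2*t)
(11*Z(v(-1)))*(-35) = (11*(16 + 2*(½)))*(-35) = (11*(16 + 1))*(-35) = (11*17)*(-35) = 187*(-35) = -6545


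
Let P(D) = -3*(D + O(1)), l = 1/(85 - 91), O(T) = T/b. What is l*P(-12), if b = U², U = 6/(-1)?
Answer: -431/72 ≈ -5.9861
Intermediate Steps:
U = -6 (U = 6*(-1) = -6)
b = 36 (b = (-6)² = 36)
O(T) = T/36
l = -⅙ (l = 1/(-6) = -⅙ ≈ -0.16667)
P(D) = -1/12 - 3*D (P(D) = -3*(D + (1/36)*1) = -3*(D + 1/36) = -3*(1/36 + D) = -1/12 - 3*D)
l*P(-12) = -(-1/12 - 3*(-12))/6 = -(-1/12 + 36)/6 = -⅙*431/12 = -431/72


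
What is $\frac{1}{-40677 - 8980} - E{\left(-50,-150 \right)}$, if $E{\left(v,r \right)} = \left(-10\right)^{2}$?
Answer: $- \frac{4965701}{49657} \approx -100.0$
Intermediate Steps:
$E{\left(v,r \right)} = 100$
$\frac{1}{-40677 - 8980} - E{\left(-50,-150 \right)} = \frac{1}{-40677 - 8980} - 100 = \frac{1}{-49657} - 100 = - \frac{1}{49657} - 100 = - \frac{4965701}{49657}$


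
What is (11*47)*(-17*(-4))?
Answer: 35156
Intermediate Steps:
(11*47)*(-17*(-4)) = 517*68 = 35156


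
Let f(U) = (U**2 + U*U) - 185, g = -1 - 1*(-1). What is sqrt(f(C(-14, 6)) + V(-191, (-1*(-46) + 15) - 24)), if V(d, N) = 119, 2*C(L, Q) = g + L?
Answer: 4*sqrt(2) ≈ 5.6569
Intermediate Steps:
g = 0 (g = -1 + 1 = 0)
C(L, Q) = L/2 (C(L, Q) = (0 + L)/2 = L/2)
f(U) = -185 + 2*U**2 (f(U) = (U**2 + U**2) - 185 = 2*U**2 - 185 = -185 + 2*U**2)
sqrt(f(C(-14, 6)) + V(-191, (-1*(-46) + 15) - 24)) = sqrt((-185 + 2*((1/2)*(-14))**2) + 119) = sqrt((-185 + 2*(-7)**2) + 119) = sqrt((-185 + 2*49) + 119) = sqrt((-185 + 98) + 119) = sqrt(-87 + 119) = sqrt(32) = 4*sqrt(2)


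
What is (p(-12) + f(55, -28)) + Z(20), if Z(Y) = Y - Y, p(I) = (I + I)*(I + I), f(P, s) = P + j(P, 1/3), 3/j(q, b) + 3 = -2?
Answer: 3152/5 ≈ 630.40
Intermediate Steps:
j(q, b) = -3/5 (j(q, b) = 3/(-3 - 2) = 3/(-5) = 3*(-1/5) = -3/5)
f(P, s) = -3/5 + P (f(P, s) = P - 3/5 = -3/5 + P)
p(I) = 4*I**2 (p(I) = (2*I)*(2*I) = 4*I**2)
Z(Y) = 0
(p(-12) + f(55, -28)) + Z(20) = (4*(-12)**2 + (-3/5 + 55)) + 0 = (4*144 + 272/5) + 0 = (576 + 272/5) + 0 = 3152/5 + 0 = 3152/5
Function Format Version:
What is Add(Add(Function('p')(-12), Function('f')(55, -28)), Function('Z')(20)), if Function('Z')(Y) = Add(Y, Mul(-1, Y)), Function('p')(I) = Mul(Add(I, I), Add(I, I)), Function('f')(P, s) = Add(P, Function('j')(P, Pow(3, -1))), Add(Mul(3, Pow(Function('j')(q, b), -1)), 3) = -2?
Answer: Rational(3152, 5) ≈ 630.40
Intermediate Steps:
Function('j')(q, b) = Rational(-3, 5) (Function('j')(q, b) = Mul(3, Pow(Add(-3, -2), -1)) = Mul(3, Pow(-5, -1)) = Mul(3, Rational(-1, 5)) = Rational(-3, 5))
Function('f')(P, s) = Add(Rational(-3, 5), P) (Function('f')(P, s) = Add(P, Rational(-3, 5)) = Add(Rational(-3, 5), P))
Function('p')(I) = Mul(4, Pow(I, 2)) (Function('p')(I) = Mul(Mul(2, I), Mul(2, I)) = Mul(4, Pow(I, 2)))
Function('Z')(Y) = 0
Add(Add(Function('p')(-12), Function('f')(55, -28)), Function('Z')(20)) = Add(Add(Mul(4, Pow(-12, 2)), Add(Rational(-3, 5), 55)), 0) = Add(Add(Mul(4, 144), Rational(272, 5)), 0) = Add(Add(576, Rational(272, 5)), 0) = Add(Rational(3152, 5), 0) = Rational(3152, 5)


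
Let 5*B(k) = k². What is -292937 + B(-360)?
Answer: -267017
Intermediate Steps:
B(k) = k²/5
-292937 + B(-360) = -292937 + (⅕)*(-360)² = -292937 + (⅕)*129600 = -292937 + 25920 = -267017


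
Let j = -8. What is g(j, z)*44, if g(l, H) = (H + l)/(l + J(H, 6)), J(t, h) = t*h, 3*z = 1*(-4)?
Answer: 77/3 ≈ 25.667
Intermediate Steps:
z = -4/3 (z = (1*(-4))/3 = (⅓)*(-4) = -4/3 ≈ -1.3333)
J(t, h) = h*t
g(l, H) = (H + l)/(l + 6*H)
g(j, z)*44 = ((-4/3 - 8)/(-8 + 6*(-4/3)))*44 = (-28/3/(-8 - 8))*44 = (-28/3/(-16))*44 = -1/16*(-28/3)*44 = (7/12)*44 = 77/3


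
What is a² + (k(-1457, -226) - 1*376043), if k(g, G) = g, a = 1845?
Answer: 3026525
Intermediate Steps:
a² + (k(-1457, -226) - 1*376043) = 1845² + (-1457 - 1*376043) = 3404025 + (-1457 - 376043) = 3404025 - 377500 = 3026525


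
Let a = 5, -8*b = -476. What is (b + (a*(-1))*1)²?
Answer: 11881/4 ≈ 2970.3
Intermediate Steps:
b = 119/2 (b = -⅛*(-476) = 119/2 ≈ 59.500)
(b + (a*(-1))*1)² = (119/2 + (5*(-1))*1)² = (119/2 - 5*1)² = (119/2 - 5)² = (109/2)² = 11881/4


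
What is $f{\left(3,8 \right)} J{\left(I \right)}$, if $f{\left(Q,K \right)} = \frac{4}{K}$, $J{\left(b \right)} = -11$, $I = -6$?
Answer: $- \frac{11}{2} \approx -5.5$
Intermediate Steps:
$f{\left(3,8 \right)} J{\left(I \right)} = \frac{4}{8} \left(-11\right) = 4 \cdot \frac{1}{8} \left(-11\right) = \frac{1}{2} \left(-11\right) = - \frac{11}{2}$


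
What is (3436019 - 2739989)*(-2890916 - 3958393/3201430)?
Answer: -644180579319305619/320143 ≈ -2.0122e+12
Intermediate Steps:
(3436019 - 2739989)*(-2890916 - 3958393/3201430) = 696030*(-2890916 - 3958393*1/3201430) = 696030*(-2890916 - 3958393/3201430) = 696030*(-9255069168273/3201430) = -644180579319305619/320143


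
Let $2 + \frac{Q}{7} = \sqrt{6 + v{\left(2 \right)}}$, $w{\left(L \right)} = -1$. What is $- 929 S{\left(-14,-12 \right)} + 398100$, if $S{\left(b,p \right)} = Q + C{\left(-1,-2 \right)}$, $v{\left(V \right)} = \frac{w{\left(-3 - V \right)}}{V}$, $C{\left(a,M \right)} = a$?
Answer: $412035 - \frac{6503 \sqrt{22}}{2} \approx 3.9678 \cdot 10^{5}$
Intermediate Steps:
$v{\left(V \right)} = - \frac{1}{V}$
$Q = -14 + \frac{7 \sqrt{22}}{2}$ ($Q = -14 + 7 \sqrt{6 - \frac{1}{2}} = -14 + 7 \sqrt{\frac{11}{2}} = -14 + 7 \frac{\sqrt{22}}{2} = -14 + \frac{7 \sqrt{22}}{2} \approx 2.4165$)
$S{\left(b,p \right)} = -15 + \frac{7 \sqrt{22}}{2}$ ($S{\left(b,p \right)} = \left(-14 + \frac{7 \sqrt{22}}{2}\right) - 1 = -15 + \frac{7 \sqrt{22}}{2}$)
$- 929 S{\left(-14,-12 \right)} + 398100 = - 929 \left(-15 + \frac{7 \sqrt{22}}{2}\right) + 398100 = \left(13935 - \frac{6503 \sqrt{22}}{2}\right) + 398100 = 412035 - \frac{6503 \sqrt{22}}{2}$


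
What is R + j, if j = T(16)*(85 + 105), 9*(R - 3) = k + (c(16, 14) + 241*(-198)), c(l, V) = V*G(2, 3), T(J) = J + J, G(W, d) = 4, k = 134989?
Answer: 15786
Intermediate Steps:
T(J) = 2*J
c(l, V) = 4*V (c(l, V) = V*4 = 4*V)
R = 9706 (R = 3 + (134989 + (4*14 + 241*(-198)))/9 = 3 + (134989 + (56 - 47718))/9 = 3 + (134989 - 47662)/9 = 3 + (⅑)*87327 = 3 + 9703 = 9706)
j = 6080 (j = (2*16)*(85 + 105) = 32*190 = 6080)
R + j = 9706 + 6080 = 15786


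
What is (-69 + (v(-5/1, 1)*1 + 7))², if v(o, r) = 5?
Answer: 3249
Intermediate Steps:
(-69 + (v(-5/1, 1)*1 + 7))² = (-69 + (5*1 + 7))² = (-69 + (5 + 7))² = (-69 + 12)² = (-57)² = 3249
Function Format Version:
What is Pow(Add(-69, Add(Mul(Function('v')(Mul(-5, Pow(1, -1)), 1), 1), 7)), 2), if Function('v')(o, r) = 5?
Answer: 3249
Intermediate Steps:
Pow(Add(-69, Add(Mul(Function('v')(Mul(-5, Pow(1, -1)), 1), 1), 7)), 2) = Pow(Add(-69, Add(Mul(5, 1), 7)), 2) = Pow(Add(-69, Add(5, 7)), 2) = Pow(Add(-69, 12), 2) = Pow(-57, 2) = 3249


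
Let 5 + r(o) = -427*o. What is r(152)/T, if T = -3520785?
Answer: 64909/3520785 ≈ 0.018436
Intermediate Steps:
r(o) = -5 - 427*o
r(152)/T = (-5 - 427*152)/(-3520785) = (-5 - 64904)*(-1/3520785) = -64909*(-1/3520785) = 64909/3520785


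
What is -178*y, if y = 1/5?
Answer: -178/5 ≈ -35.600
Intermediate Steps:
y = 1/5 ≈ 0.20000
-178*y = -178*1/5 = -178/5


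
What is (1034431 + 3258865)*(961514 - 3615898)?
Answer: -11396056209664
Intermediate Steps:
(1034431 + 3258865)*(961514 - 3615898) = 4293296*(-2654384) = -11396056209664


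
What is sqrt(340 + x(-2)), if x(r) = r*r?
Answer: 2*sqrt(86) ≈ 18.547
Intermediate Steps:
x(r) = r**2
sqrt(340 + x(-2)) = sqrt(340 + (-2)**2) = sqrt(340 + 4) = sqrt(344) = 2*sqrt(86)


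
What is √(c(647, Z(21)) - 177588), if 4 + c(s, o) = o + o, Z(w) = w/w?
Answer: I*√177590 ≈ 421.41*I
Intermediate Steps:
Z(w) = 1
c(s, o) = -4 + 2*o (c(s, o) = -4 + (o + o) = -4 + 2*o)
√(c(647, Z(21)) - 177588) = √((-4 + 2*1) - 177588) = √((-4 + 2) - 177588) = √(-2 - 177588) = √(-177590) = I*√177590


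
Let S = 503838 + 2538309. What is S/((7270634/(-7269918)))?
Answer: -11058079616973/3635317 ≈ -3.0418e+6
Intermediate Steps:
S = 3042147
S/((7270634/(-7269918))) = 3042147/((7270634/(-7269918))) = 3042147/((7270634*(-1/7269918))) = 3042147/(-3635317/3634959) = 3042147*(-3634959/3635317) = -11058079616973/3635317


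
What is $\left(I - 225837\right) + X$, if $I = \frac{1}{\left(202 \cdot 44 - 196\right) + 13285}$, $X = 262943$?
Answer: $\frac{815478563}{21977} \approx 37106.0$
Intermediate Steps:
$I = \frac{1}{21977}$ ($I = \frac{1}{\left(8888 - 196\right) + 13285} = \frac{1}{8692 + 13285} = \frac{1}{21977} \approx 4.5502 \cdot 10^{-5}$)
$\left(I - 225837\right) + X = \left(\frac{1}{21977} - 225837\right) + 262943 = - \frac{4963219748}{21977} + 262943 = \frac{815478563}{21977}$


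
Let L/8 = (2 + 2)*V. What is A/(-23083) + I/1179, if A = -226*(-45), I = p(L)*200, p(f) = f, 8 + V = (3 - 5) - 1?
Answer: -1637033630/27214857 ≈ -60.152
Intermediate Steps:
V = -11 (V = -8 + ((3 - 5) - 1) = -8 + (-2 - 1) = -8 - 3 = -11)
L = -352 (L = 8*((2 + 2)*(-11)) = 8*(4*(-11)) = 8*(-44) = -352)
I = -70400 (I = -352*200 = -70400)
A = 10170
A/(-23083) + I/1179 = 10170/(-23083) - 70400/1179 = 10170*(-1/23083) - 70400*1/1179 = -10170/23083 - 70400/1179 = -1637033630/27214857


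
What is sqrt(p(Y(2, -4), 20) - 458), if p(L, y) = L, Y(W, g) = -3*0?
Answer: I*sqrt(458) ≈ 21.401*I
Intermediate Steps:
Y(W, g) = 0
sqrt(p(Y(2, -4), 20) - 458) = sqrt(0 - 458) = sqrt(-458) = I*sqrt(458)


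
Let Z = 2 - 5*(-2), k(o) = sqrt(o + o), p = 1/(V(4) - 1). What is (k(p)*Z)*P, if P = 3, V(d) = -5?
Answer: 12*I*sqrt(3) ≈ 20.785*I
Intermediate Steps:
p = -1/6 (p = 1/(-5 - 1) = 1/(-6) = -1/6 ≈ -0.16667)
k(o) = sqrt(2)*sqrt(o) (k(o) = sqrt(2*o) = sqrt(2)*sqrt(o))
Z = 12 (Z = 2 + 10 = 12)
(k(p)*Z)*P = ((sqrt(2)*sqrt(-1/6))*12)*3 = ((sqrt(2)*(I*sqrt(6)/6))*12)*3 = ((I*sqrt(3)/3)*12)*3 = (4*I*sqrt(3))*3 = 12*I*sqrt(3)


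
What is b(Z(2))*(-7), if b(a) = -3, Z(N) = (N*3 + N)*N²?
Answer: 21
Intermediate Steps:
Z(N) = 4*N³ (Z(N) = (3*N + N)*N² = (4*N)*N² = 4*N³)
b(Z(2))*(-7) = -3*(-7) = 21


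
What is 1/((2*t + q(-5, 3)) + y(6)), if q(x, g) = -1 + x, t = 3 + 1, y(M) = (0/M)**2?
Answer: 1/2 ≈ 0.50000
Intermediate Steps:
y(M) = 0 (y(M) = 0**2 = 0)
t = 4
1/((2*t + q(-5, 3)) + y(6)) = 1/((2*4 + (-1 - 5)) + 0) = 1/((8 - 6) + 0) = 1/(2 + 0) = 1/2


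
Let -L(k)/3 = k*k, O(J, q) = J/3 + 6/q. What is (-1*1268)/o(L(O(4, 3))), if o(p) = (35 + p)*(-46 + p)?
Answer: 5706/595 ≈ 9.5899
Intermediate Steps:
O(J, q) = 6/q + J/3 (O(J, q) = J*(⅓) + 6/q = J/3 + 6/q = 6/q + J/3)
L(k) = -3*k² (L(k) = -3*k*k = -3*k²)
o(p) = (-46 + p)*(35 + p)
(-1*1268)/o(L(O(4, 3))) = (-1*1268)/(-1610 + (-3*(6/3 + (⅓)*4)²)² - (-33)*(6/3 + (⅓)*4)²) = -1268/(-1610 + (-3*(6*(⅓) + 4/3)²)² - (-33)*(6*(⅓) + 4/3)²) = -1268/(-1610 + (-3*(2 + 4/3)²)² - (-33)*(2 + 4/3)²) = -1268/(-1610 + (-3*(10/3)²)² - (-33)*(10/3)²) = -1268/(-1610 + (-3*100/9)² - (-33)*100/9) = -1268/(-1610 + (-100/3)² - 11*(-100/3)) = -1268/(-1610 + 10000/9 + 1100/3) = -1268/(-1190/9) = -1268*(-9/1190) = 5706/595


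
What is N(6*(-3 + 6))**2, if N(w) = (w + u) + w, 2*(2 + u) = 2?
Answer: 1225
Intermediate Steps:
u = -1 (u = -2 + (1/2)*2 = -2 + 1 = -1)
N(w) = -1 + 2*w (N(w) = (w - 1) + w = (-1 + w) + w = -1 + 2*w)
N(6*(-3 + 6))**2 = (-1 + 2*(6*(-3 + 6)))**2 = (-1 + 2*(6*3))**2 = (-1 + 2*18)**2 = (-1 + 36)**2 = 35**2 = 1225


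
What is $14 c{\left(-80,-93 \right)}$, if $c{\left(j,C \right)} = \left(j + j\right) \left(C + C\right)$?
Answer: $416640$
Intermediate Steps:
$c{\left(j,C \right)} = 4 C j$ ($c{\left(j,C \right)} = 2 j 2 C = 4 C j$)
$14 c{\left(-80,-93 \right)} = 14 \cdot 4 \left(-93\right) \left(-80\right) = 14 \cdot 29760 = 416640$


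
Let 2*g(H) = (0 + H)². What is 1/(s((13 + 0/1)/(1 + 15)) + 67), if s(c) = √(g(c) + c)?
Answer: 34304/2297783 - 48*√130/2297783 ≈ 0.014691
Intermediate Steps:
g(H) = H²/2 (g(H) = (0 + H)²/2 = H²/2)
s(c) = √(c + c²/2) (s(c) = √(c²/2 + c) = √(c + c²/2))
1/(s((13 + 0/1)/(1 + 15)) + 67) = 1/(√2*√(((13 + 0/1)/(1 + 15))*(2 + (13 + 0/1)/(1 + 15)))/2 + 67) = 1/(√2*√(((13 + 0*1)/16)*(2 + (13 + 0*1)/16))/2 + 67) = 1/(√2*√(((13 + 0)*(1/16))*(2 + (13 + 0)*(1/16)))/2 + 67) = 1/(√2*√((13*(1/16))*(2 + 13*(1/16)))/2 + 67) = 1/(√2*√(13*(2 + 13/16)/16)/2 + 67) = 1/(√2*√((13/16)*(45/16))/2 + 67) = 1/(√2*√(585/256)/2 + 67) = 1/(√2*(3*√65/16)/2 + 67) = 1/(3*√130/32 + 67) = 1/(67 + 3*√130/32)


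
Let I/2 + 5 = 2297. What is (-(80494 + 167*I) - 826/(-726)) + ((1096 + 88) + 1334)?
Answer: -306191539/363 ≈ -8.4350e+5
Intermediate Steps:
I = 4584 (I = -10 + 2*2297 = -10 + 4594 = 4584)
(-(80494 + 167*I) - 826/(-726)) + ((1096 + 88) + 1334) = (-167/(1/(482 + 4584)) - 826/(-726)) + ((1096 + 88) + 1334) = (-167/(1/5066) - 826*(-1/726)) + (1184 + 1334) = (-167/1/5066 + 413/363) + 2518 = (-167*5066 + 413/363) + 2518 = (-846022 + 413/363) + 2518 = -307105573/363 + 2518 = -306191539/363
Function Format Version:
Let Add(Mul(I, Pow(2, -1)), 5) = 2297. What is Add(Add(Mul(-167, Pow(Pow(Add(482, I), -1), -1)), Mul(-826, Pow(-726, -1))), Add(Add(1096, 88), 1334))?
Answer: Rational(-306191539, 363) ≈ -8.4350e+5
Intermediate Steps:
I = 4584 (I = Add(-10, Mul(2, 2297)) = Add(-10, 4594) = 4584)
Add(Add(Mul(-167, Pow(Pow(Add(482, I), -1), -1)), Mul(-826, Pow(-726, -1))), Add(Add(1096, 88), 1334)) = Add(Add(Mul(-167, Pow(Pow(Add(482, 4584), -1), -1)), Mul(-826, Pow(-726, -1))), Add(Add(1096, 88), 1334)) = Add(Add(Mul(-167, Pow(Pow(5066, -1), -1)), Mul(-826, Rational(-1, 726))), Add(1184, 1334)) = Add(Add(Mul(-167, Pow(Rational(1, 5066), -1)), Rational(413, 363)), 2518) = Add(Add(Mul(-167, 5066), Rational(413, 363)), 2518) = Add(Add(-846022, Rational(413, 363)), 2518) = Add(Rational(-307105573, 363), 2518) = Rational(-306191539, 363)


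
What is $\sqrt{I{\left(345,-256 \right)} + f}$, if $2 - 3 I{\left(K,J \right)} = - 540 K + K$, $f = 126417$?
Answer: $\frac{2 \sqrt{423906}}{3} \approx 434.05$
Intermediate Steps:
$I{\left(K,J \right)} = \frac{2}{3} + \frac{539 K}{3}$ ($I{\left(K,J \right)} = \frac{2}{3} - \frac{- 540 K + K}{3} = \frac{2}{3} - \frac{\left(-539\right) K}{3} = \frac{2}{3} + \frac{539 K}{3}$)
$\sqrt{I{\left(345,-256 \right)} + f} = \sqrt{\left(\frac{2}{3} + \frac{539}{3} \cdot 345\right) + 126417} = \sqrt{\left(\frac{2}{3} + 61985\right) + 126417} = \sqrt{\frac{185957}{3} + 126417} = \sqrt{\frac{565208}{3}} = \frac{2 \sqrt{423906}}{3}$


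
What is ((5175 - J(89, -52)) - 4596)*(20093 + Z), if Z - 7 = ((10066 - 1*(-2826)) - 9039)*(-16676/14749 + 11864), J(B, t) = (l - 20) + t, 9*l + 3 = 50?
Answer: 435537313299040/14749 ≈ 2.9530e+10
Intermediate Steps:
l = 47/9 (l = -1/3 + (1/9)*50 = -1/3 + 50/9 = 47/9 ≈ 5.2222)
J(B, t) = -133/9 + t (J(B, t) = (47/9 - 20) + t = -133/9 + t)
Z = 674142020623/14749 (Z = 7 + ((10066 - 1*(-2826)) - 9039)*(-16676/14749 + 11864) = 7 + ((10066 + 2826) - 9039)*(-16676*1/14749 + 11864) = 7 + (12892 - 9039)*(-16676/14749 + 11864) = 7 + 3853*(174965460/14749) = 7 + 674141917380/14749 = 674142020623/14749 ≈ 4.5708e+7)
((5175 - J(89, -52)) - 4596)*(20093 + Z) = ((5175 - (-133/9 - 52)) - 4596)*(20093 + 674142020623/14749) = ((5175 - 1*(-601/9)) - 4596)*(674438372280/14749) = ((5175 + 601/9) - 4596)*(674438372280/14749) = (47176/9 - 4596)*(674438372280/14749) = (5812/9)*(674438372280/14749) = 435537313299040/14749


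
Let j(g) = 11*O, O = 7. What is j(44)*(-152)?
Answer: -11704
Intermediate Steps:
j(g) = 77 (j(g) = 11*7 = 77)
j(44)*(-152) = 77*(-152) = -11704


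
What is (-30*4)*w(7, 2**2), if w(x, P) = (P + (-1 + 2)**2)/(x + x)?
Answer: -300/7 ≈ -42.857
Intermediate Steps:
w(x, P) = (1 + P)/(2*x) (w(x, P) = (P + 1**2)/((2*x)) = (P + 1)*(1/(2*x)) = (1 + P)*(1/(2*x)) = (1 + P)/(2*x))
(-30*4)*w(7, 2**2) = (-30*4)*((1/2)*(1 + 2**2)/7) = -60*(1 + 4)/7 = -60*5/7 = -120*5/14 = -300/7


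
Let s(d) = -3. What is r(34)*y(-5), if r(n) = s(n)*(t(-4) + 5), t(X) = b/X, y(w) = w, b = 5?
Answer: 225/4 ≈ 56.250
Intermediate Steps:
t(X) = 5/X
r(n) = -45/4 (r(n) = -3*(5/(-4) + 5) = -3*(5*(-¼) + 5) = -3*(-5/4 + 5) = -3*15/4 = -45/4)
r(34)*y(-5) = -45/4*(-5) = 225/4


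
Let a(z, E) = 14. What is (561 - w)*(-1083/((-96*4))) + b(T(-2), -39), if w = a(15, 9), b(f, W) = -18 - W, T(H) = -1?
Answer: 200155/128 ≈ 1563.7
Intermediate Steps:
w = 14
(561 - w)*(-1083/((-96*4))) + b(T(-2), -39) = (561 - 1*14)*(-1083/((-96*4))) + (-18 - 1*(-39)) = (561 - 14)*(-1083/(-384)) + (-18 + 39) = 547*(-1083*(-1/384)) + 21 = 547*(361/128) + 21 = 197467/128 + 21 = 200155/128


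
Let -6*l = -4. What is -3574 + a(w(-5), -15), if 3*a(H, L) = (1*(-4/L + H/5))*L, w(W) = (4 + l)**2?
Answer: -32374/9 ≈ -3597.1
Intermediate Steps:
l = 2/3 (l = -1/6*(-4) = 2/3 ≈ 0.66667)
w(W) = 196/9 (w(W) = (4 + 2/3)**2 = (14/3)**2 = 196/9)
a(H, L) = L*(-4/L + H/5)/3 (a(H, L) = ((1*(-4/L + H/5))*L)/3 = ((-4/L + H/5)*L)/3 = (L*(-4/L + H/5))/3 = L*(-4/L + H/5)/3)
-3574 + a(w(-5), -15) = -3574 + (-4/3 + (1/15)*(196/9)*(-15)) = -3574 + (-4/3 - 196/9) = -3574 - 208/9 = -32374/9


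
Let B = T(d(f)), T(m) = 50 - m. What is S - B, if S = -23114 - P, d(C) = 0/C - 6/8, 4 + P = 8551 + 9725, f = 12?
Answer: -165747/4 ≈ -41437.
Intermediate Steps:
P = 18272 (P = -4 + (8551 + 9725) = -4 + 18276 = 18272)
d(C) = -¾ (d(C) = 0 - 6*⅛ = 0 - ¾ = -¾)
B = 203/4 (B = 50 - 1*(-¾) = 50 + ¾ = 203/4 ≈ 50.750)
S = -41386 (S = -23114 - 1*18272 = -23114 - 18272 = -41386)
S - B = -41386 - 1*203/4 = -41386 - 203/4 = -165747/4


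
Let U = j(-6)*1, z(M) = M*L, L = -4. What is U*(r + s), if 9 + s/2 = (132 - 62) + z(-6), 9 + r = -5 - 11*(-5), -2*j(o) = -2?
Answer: 211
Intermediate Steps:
j(o) = 1 (j(o) = -½*(-2) = 1)
z(M) = -4*M (z(M) = M*(-4) = -4*M)
U = 1 (U = 1*1 = 1)
r = 41 (r = -9 + (-5 - 11*(-5)) = -9 + (-5 + 55) = -9 + 50 = 41)
s = 170 (s = -18 + 2*((132 - 62) - 4*(-6)) = -18 + 2*(70 + 24) = -18 + 2*94 = -18 + 188 = 170)
U*(r + s) = 1*(41 + 170) = 1*211 = 211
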